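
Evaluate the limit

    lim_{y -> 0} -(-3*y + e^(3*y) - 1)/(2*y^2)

Direct substitution gives 0/0.
Apply L'Hôpital: lim (3*e^(3*y) - 3)/(-4*y), still 0/0.
After 2 applications of L'Hôpital's rule the quotient is (9*e^(3*y))/(-4); substituting y = 0 gives -9/4.

-9/4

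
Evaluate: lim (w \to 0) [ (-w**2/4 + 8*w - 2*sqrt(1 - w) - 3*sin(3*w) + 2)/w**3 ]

109/8

Substitution gives 0/0 (the numerator vanishes to order 3).
Expand each term to order w^3: the coefficient of w^3 in -2·√(1 - w) is 1/8 and in -3·sin(3w) is 27/2.
Lower-order terms cancel with the polynomial part, so the numerator is (109/8)·w^3 + o(w^3), and the limit is (109/8)/(1) = 109/8.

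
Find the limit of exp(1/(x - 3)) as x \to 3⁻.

As x → 3⁻, 1/(x - 3) → −∞, so e^(1/(x - 3)) → 0.

0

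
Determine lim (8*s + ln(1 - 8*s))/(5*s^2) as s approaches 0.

Direct substitution gives 0/0.
Apply L'Hôpital: lim (8 - 8/(1 - 8*s))/(10*s), still 0/0.
After 2 applications of L'Hôpital's rule the quotient is (-64/(1 - 8*s)^2)/(10); substituting s = 0 gives -32/5.

-32/5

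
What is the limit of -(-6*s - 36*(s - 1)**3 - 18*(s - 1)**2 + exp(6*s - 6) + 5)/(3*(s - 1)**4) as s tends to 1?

-18

Direct substitution gives 0/0.
Apply L'Hôpital: lim (-36*s - 108*(s - 1)^2 + 6*e^(6*s - 6) + 30)/(-12*(s - 1)^3), still 0/0.
Apply L'Hôpital: lim (-216*s + 36*e^(6*s - 6) + 180)/(-36*(s - 1)^2), still 0/0.
Apply L'Hôpital: lim (216*e^(6*s - 6) - 216)/(72 - 72*s), still 0/0.
After 4 applications of L'Hôpital's rule the quotient is (1296*e^(6*s - 6))/(-72); substituting s = 1 gives -18.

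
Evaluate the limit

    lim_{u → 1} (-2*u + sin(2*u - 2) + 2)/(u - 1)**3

-4/3

Direct substitution gives 0/0.
Apply L'Hôpital: lim (2*cos(2*u - 2) - 2)/(3*(u - 1)^2), still 0/0.
Apply L'Hôpital: lim (-4*sin(2*u - 2))/(6*u - 6), still 0/0.
After 3 applications of L'Hôpital's rule the quotient is (-8*cos(2*u - 2))/(6); substituting u = 1 gives -4/3.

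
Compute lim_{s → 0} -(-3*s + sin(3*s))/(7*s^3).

Direct substitution gives 0/0.
Apply L'Hôpital: lim (3*cos(3*s) - 3)/(-21*s^2), still 0/0.
Apply L'Hôpital: lim (-9*sin(3*s))/(-42*s), still 0/0.
After 3 applications of L'Hôpital's rule the quotient is (-27*cos(3*s))/(-42); substituting s = 0 gives 9/14.

9/14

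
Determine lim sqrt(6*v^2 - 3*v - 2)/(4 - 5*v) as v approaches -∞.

√(6)/5

For large |v|, √(6*v^2 - 3*v - 2) ≈ √6·|v| and the denominator ≈ -5v.
Since v → −∞, |v| = −v, giving −√6/(-5) = √(6)/5.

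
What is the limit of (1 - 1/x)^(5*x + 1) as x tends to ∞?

The base → 1 and the exponent → ∞: a 1^∞ form.
Take logarithms: (5x + 1)·ln(1 - 1/x). Since ln(1+u) ~ u for small u, this behaves like (5x)·(-1/x) → -5.
So the limit is e^(-5).

e^(-5)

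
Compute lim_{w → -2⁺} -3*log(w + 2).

∞

As w → -2⁺, w + 2 → 0⁺ and ln(w + 2) → −∞.
Multiplying by -3 gives ∞.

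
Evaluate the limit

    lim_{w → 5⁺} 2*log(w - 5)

-∞

As w → 5⁺, w - 5 → 0⁺ and ln(w - 5) → −∞.
Multiplying by 2 gives -∞.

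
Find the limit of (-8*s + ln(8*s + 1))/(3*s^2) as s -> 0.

Direct substitution gives 0/0.
Apply L'Hôpital: lim (-8 + 8/(8*s + 1))/(6*s), still 0/0.
After 2 applications of L'Hôpital's rule the quotient is (-64/(8*s + 1)^2)/(6); substituting s = 0 gives -32/3.

-32/3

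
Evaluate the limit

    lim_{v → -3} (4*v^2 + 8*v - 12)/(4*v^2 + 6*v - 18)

8/9

Since v = -3 makes numerator and denominator zero, (v + 3) divides both.
Cancelling it gives (4*v - 4)/(4*v - 6); now plug in v = -3 to get 8/9.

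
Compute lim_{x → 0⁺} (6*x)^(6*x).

Base → 0⁺ and exponent → 0⁺: a 0^0 form.
Take logs: 6x·ln(6x). This is 0·(−∞); rewriting as ln(6x)/(1/(6x)) and applying L'Hôpital gives 0.
Hence the limit is e^0 = 1.

1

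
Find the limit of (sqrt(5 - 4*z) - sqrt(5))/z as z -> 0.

A 0/0 form; rationalise with √(5 - 4z) + √5. This collapses the numerator to -4z, leaving -4/(√(5 - 4z) + √5) → -4/(2√5) = -2*√(5)/5.

-2*√(5)/5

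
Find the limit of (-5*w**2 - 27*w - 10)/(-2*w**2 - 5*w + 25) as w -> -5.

Direct substitution gives 0/0, so factor. Both numerator and denominator have (w + 5) as a factor.
After cancelling, the expression reduces to (-5*w - 2)/(5 - 2*w).
Substituting w = -5 gives 23/15.

23/15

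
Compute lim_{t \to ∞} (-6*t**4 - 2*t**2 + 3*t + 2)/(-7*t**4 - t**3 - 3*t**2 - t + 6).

Numerator and denominator both have degree 4.
Dividing every term by t^4, all lower-order terms vanish and the limit is the ratio of leading coefficients, -6/(-7) = 6/7.

6/7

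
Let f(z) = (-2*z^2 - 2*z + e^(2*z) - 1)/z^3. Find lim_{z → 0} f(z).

Direct substitution gives 0/0.
Apply L'Hôpital: lim (-4*z + 2*e^(2*z) - 2)/(3*z^2), still 0/0.
Apply L'Hôpital: lim (4*e^(2*z) - 4)/(6*z), still 0/0.
After 3 applications of L'Hôpital's rule the quotient is (8*e^(2*z))/(6); substituting z = 0 gives 4/3.

4/3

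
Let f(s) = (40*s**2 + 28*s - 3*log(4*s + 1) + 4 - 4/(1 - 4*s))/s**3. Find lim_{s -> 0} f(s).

Substitution gives 0/0 (the numerator vanishes to order 3).
Expand each term to order s^3: the coefficient of s^3 in -4·1/(1 - 4s) is -256 and in -3·ln(1 + 4s) is -64.
Lower-order terms cancel with the polynomial part, so the numerator is (-320)·s^3 + o(s^3), and the limit is (-320)/(1) = -320.

-320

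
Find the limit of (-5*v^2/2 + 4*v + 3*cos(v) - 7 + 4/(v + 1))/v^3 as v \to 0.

Substitution gives 0/0; apply L'Hôpital's rule 3 times.
After differentiating numerator and denominator 3 times the quotient is (3*sin(v) - 24/(v + 1)^4)/(6); at v = 0 this is -4.

-4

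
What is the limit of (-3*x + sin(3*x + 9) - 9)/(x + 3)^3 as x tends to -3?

Direct substitution gives 0/0.
Apply L'Hôpital: lim (3*cos(3*x + 9) - 3)/(3*(x + 3)^2), still 0/0.
Apply L'Hôpital: lim (-9*sin(3*x + 9))/(6*x + 18), still 0/0.
After 3 applications of L'Hôpital's rule the quotient is (-27*cos(3*x + 9))/(6); substituting x = -3 gives -9/2.

-9/2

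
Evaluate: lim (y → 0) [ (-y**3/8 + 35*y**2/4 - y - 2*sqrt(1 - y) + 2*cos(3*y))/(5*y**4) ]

Substitution gives 0/0 (the numerator vanishes to order 4).
Expand each term to order y^4: the coefficient of y^4 in 2·cos(3y) is 27/4 and in -2·√(1 - y) is 5/64.
Lower-order terms cancel with the polynomial part, so the numerator is (437/64)·y^4 + o(y^4), and the limit is (437/64)/(5) = 437/320.

437/320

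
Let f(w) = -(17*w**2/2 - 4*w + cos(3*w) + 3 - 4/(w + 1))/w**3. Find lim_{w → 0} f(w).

-4

Substitution gives 0/0; apply L'Hôpital's rule 3 times.
After differentiating numerator and denominator 3 times the quotient is (27*sin(3*w) + 24/(w + 1)^4)/(-6); at w = 0 this is -4.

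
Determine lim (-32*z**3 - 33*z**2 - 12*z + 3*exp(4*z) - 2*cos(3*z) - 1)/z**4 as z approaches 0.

101/4

Substitution gives 0/0; apply L'Hôpital's rule 4 times.
After differentiating numerator and denominator 4 times the quotient is (768*e^(4*z) - 162*cos(3*z))/(24); at z = 0 this is 101/4.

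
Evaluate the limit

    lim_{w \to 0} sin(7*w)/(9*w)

Substitution gives 0/0.
Write it as (7/9)·sin(7w)/(7w); since sin(u)/u → 1, the limit is 7/9.

7/9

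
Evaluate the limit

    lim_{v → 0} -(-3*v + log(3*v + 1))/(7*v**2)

9/14

Direct substitution gives 0/0.
Apply L'Hôpital: lim (-3 + 3/(3*v + 1))/(-14*v), still 0/0.
After 2 applications of L'Hôpital's rule the quotient is (-9/(3*v + 1)^2)/(-14); substituting v = 0 gives 9/14.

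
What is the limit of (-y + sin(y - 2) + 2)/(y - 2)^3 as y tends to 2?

-1/6

Direct substitution gives 0/0.
Apply L'Hôpital: lim (cos(y - 2) - 1)/(3*(y - 2)^2), still 0/0.
Apply L'Hôpital: lim (-sin(y - 2))/(6*y - 12), still 0/0.
After 3 applications of L'Hôpital's rule the quotient is (-cos(y - 2))/(6); substituting y = 2 gives -1/6.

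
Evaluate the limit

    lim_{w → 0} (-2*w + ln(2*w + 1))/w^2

Direct substitution gives 0/0.
Apply L'Hôpital: lim (-2 + 2/(2*w + 1))/(2*w), still 0/0.
After 2 applications of L'Hôpital's rule the quotient is (-4/(2*w + 1)^2)/(2); substituting w = 0 gives -2.

-2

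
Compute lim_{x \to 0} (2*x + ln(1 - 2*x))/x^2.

-2

Direct substitution gives 0/0.
Apply L'Hôpital: lim (2 - 2/(1 - 2*x))/(2*x), still 0/0.
After 2 applications of L'Hôpital's rule the quotient is (-4/(1 - 2*x)^2)/(2); substituting x = 0 gives -2.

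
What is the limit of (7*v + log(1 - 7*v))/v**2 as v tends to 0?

Direct substitution gives 0/0.
Apply L'Hôpital: lim (7 - 7/(1 - 7*v))/(2*v), still 0/0.
After 2 applications of L'Hôpital's rule the quotient is (-49/(1 - 7*v)^2)/(2); substituting v = 0 gives -49/2.

-49/2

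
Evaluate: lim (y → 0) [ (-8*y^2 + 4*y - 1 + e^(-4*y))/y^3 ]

-32/3

Direct substitution gives 0/0.
Apply L'Hôpital: lim (-16*y + 4 - 4*e^(-4*y))/(3*y^2), still 0/0.
Apply L'Hôpital: lim (-16 + 16*e^(-4*y))/(6*y), still 0/0.
After 3 applications of L'Hôpital's rule the quotient is (-64*e^(-4*y))/(6); substituting y = 0 gives -32/3.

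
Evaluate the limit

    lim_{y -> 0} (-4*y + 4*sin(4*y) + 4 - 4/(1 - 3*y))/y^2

Substitution gives 0/0 (the numerator vanishes to order 2).
Expand each term to order y^2: the coefficient of y^2 in 4·sin(4y) is 0 and in -4·1/(1 - 3y) is -36.
Lower-order terms cancel with the polynomial part, so the numerator is (-36)·y^2 + o(y^2), and the limit is (-36)/(1) = -36.

-36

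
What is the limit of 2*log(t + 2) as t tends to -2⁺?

As t → -2⁺, t + 2 → 0⁺ and ln(t + 2) → −∞.
Multiplying by 2 gives -∞.

-∞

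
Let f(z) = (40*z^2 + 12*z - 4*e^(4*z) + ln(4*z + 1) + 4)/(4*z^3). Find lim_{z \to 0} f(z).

Substitution gives 0/0 (the numerator vanishes to order 3).
Expand each term to order z^3: the coefficient of z^3 in ln(1 + 4z) is 64/3 and in -4·e^(4z) is -128/3.
Lower-order terms cancel with the polynomial part, so the numerator is (-64/3)·z^3 + o(z^3), and the limit is (-64/3)/(4) = -16/3.

-16/3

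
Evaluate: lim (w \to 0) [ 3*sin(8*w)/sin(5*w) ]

24/5

Substitution gives 0/0.
Divide numerator and denominator by w: sin(8w)/w → 8 and sin(5w)/w → 5, so the limit is 3·8/5 = 24/5.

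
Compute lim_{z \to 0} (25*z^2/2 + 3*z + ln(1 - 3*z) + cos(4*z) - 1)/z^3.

Substitution gives 0/0 (the numerator vanishes to order 3).
Expand each term to order z^3: the coefficient of z^3 in ln(1 - 3z) is -9 and in cos(4z) is 0.
Lower-order terms cancel with the polynomial part, so the numerator is (-9)·z^3 + o(z^3), and the limit is (-9)/(1) = -9.

-9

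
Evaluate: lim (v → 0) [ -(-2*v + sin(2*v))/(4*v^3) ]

1/3

Direct substitution gives 0/0.
Apply L'Hôpital: lim (2*cos(2*v) - 2)/(-12*v^2), still 0/0.
Apply L'Hôpital: lim (-4*sin(2*v))/(-24*v), still 0/0.
After 3 applications of L'Hôpital's rule the quotient is (-8*cos(2*v))/(-24); substituting v = 0 gives 1/3.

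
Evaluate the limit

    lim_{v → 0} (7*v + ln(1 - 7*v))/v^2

-49/2

Direct substitution gives 0/0.
Apply L'Hôpital: lim (7 - 7/(1 - 7*v))/(2*v), still 0/0.
After 2 applications of L'Hôpital's rule the quotient is (-49/(1 - 7*v)^2)/(2); substituting v = 0 gives -49/2.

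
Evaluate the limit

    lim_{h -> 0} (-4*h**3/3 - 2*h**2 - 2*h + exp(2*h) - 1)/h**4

Direct substitution gives 0/0.
Apply L'Hôpital: lim (-4*h^2 - 4*h + 2*e^(2*h) - 2)/(4*h^3), still 0/0.
Apply L'Hôpital: lim (-8*h + 4*e^(2*h) - 4)/(12*h^2), still 0/0.
Apply L'Hôpital: lim (8*e^(2*h) - 8)/(24*h), still 0/0.
After 4 applications of L'Hôpital's rule the quotient is (16*e^(2*h))/(24); substituting h = 0 gives 2/3.

2/3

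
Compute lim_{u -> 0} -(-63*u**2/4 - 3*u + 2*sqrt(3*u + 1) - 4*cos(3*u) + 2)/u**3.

Substitution gives 0/0 (the numerator vanishes to order 3).
Expand each term to order u^3: the coefficient of u^3 in -4·cos(3u) is 0 and in 2·√(1 + 3u) is 27/8.
Lower-order terms cancel with the polynomial part, so the numerator is (27/8)·u^3 + o(u^3), and the limit is (27/8)/(-1) = -27/8.

-27/8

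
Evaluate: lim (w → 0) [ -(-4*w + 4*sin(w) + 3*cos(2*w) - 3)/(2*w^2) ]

3

Substitution gives 0/0 (the numerator vanishes to order 2).
Expand each term to order w^2: the coefficient of w^2 in 3·cos(2w) is -6 and in 4·sin(w) is 0.
Lower-order terms cancel with the polynomial part, so the numerator is (-6)·w^2 + o(w^2), and the limit is (-6)/(-2) = 3.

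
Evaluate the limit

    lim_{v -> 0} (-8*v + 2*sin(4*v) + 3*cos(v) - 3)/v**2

Substitution gives 0/0; apply L'Hôpital's rule 2 times.
After differentiating numerator and denominator 2 times the quotient is (-32*sin(4*v) - 3*cos(v))/(2); at v = 0 this is -3/2.

-3/2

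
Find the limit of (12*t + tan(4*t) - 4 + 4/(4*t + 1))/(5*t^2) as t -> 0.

Substitution gives 0/0 (the numerator vanishes to order 2).
Expand each term to order t^2: the coefficient of t^2 in 4·1/(1 + 4t) is 64 and in tan(4t) is 0.
Lower-order terms cancel with the polynomial part, so the numerator is (64)·t^2 + o(t^2), and the limit is (64)/(5) = 64/5.

64/5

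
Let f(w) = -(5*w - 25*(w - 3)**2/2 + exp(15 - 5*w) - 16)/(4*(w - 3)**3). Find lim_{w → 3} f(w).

125/24

Direct substitution gives 0/0.
Apply L'Hôpital: lim (-25*w - 5*e^(15 - 5*w) + 80)/(-12*(w - 3)^2), still 0/0.
Apply L'Hôpital: lim (25*e^(15 - 5*w) - 25)/(72 - 24*w), still 0/0.
After 3 applications of L'Hôpital's rule the quotient is (-125*e^(15 - 5*w))/(-24); substituting w = 3 gives 125/24.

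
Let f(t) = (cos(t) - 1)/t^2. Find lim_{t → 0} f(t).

Direct substitution gives 0/0.
Apply L'Hôpital: lim (-sin(t))/(2*t), still 0/0.
After 2 applications of L'Hôpital's rule the quotient is (-cos(t))/(2); substituting t = 0 gives -1/2.

-1/2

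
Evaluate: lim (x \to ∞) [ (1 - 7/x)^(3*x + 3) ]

Let L be the limit and take ln: ln L = lim (3x + 3)·ln(1 - 7/x) = lim (3x + 3)·(-7/x + O(1/x²)) = -21.
Hence L = e^(-21).

e^(-21)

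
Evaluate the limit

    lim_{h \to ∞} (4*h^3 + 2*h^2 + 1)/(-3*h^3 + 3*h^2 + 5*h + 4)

-4/3

Numerator and denominator both have degree 3.
Dividing every term by h^3, all lower-order terms vanish and the limit is the ratio of leading coefficients, 4/(-3) = -4/3.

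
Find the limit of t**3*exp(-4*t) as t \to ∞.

Write as t^3/e^{4t}, an ∞/∞ form.
Exponential growth dominates any polynomial, so repeated L'Hôpital (or the standard result) gives 0.

0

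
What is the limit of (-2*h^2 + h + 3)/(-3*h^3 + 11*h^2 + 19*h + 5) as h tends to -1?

Direct substitution gives 0/0, so factor. Both numerator and denominator have (h + 1) as a factor.
After cancelling, the expression reduces to (3 - 2*h)/(-3*h^2 + 14*h + 5).
Substituting h = -1 gives -5/12.

-5/12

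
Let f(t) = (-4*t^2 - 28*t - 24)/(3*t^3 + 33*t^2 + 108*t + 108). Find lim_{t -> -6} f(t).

5/9

Direct substitution gives 0/0, so factor. Both numerator and denominator have (t + 6) as a factor.
After cancelling, the expression reduces to (-4*t - 4)/(3*t^2 + 15*t + 18).
Substituting t = -6 gives 5/9.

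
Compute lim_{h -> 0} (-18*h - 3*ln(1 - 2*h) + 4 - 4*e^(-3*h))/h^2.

-12

Substitution gives 0/0; apply L'Hôpital's rule 2 times.
After differentiating numerator and denominator 2 times the quotient is (-36*e^(-3*h) + 12/(2*h - 1)^2)/(2); at h = 0 this is -12.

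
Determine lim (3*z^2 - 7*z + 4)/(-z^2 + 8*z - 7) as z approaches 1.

Since z = 1 makes numerator and denominator zero, (z - 1) divides both.
Cancelling it gives (3*z - 4)/(7 - z); now plug in z = 1 to get -1/6.

-1/6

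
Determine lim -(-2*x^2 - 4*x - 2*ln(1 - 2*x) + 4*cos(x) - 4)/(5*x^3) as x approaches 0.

Substitution gives 0/0; apply L'Hôpital's rule 3 times.
After differentiating numerator and denominator 3 times the quotient is (4*sin(x) - 32/(2*x - 1)^3)/(-30); at x = 0 this is -16/15.

-16/15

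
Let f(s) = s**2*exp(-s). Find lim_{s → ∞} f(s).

0

Write as s^2/e^{1s}, an ∞/∞ form.
Exponential growth dominates any polynomial, so repeated L'Hôpital (or the standard result) gives 0.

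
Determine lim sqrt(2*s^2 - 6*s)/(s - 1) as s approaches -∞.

For large |s|, √(2*s^2 - 6*s) ≈ √2·|s| and the denominator ≈ s.
Since s → −∞, |s| = −s, giving −√2/(1) = -√(2).

-√(2)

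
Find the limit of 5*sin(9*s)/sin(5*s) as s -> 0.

9

Substitution gives 0/0.
Divide numerator and denominator by s: sin(9s)/s → 9 and sin(5s)/s → 5, so the limit is 5·9/5 = 9.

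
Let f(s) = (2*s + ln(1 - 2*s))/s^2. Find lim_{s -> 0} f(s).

Direct substitution gives 0/0.
Apply L'Hôpital: lim (2 - 2/(1 - 2*s))/(2*s), still 0/0.
After 2 applications of L'Hôpital's rule the quotient is (-4/(1 - 2*s)^2)/(2); substituting s = 0 gives -2.

-2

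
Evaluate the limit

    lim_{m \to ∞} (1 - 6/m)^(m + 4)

e^(-6)

Let L be the limit and take ln: ln L = lim (m + 4)·ln(1 - 6/m) = lim (m + 4)·(-6/m + O(1/m²)) = -6.
Hence L = e^(-6).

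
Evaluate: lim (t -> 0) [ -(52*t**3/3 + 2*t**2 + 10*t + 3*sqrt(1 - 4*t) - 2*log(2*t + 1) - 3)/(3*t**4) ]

Substitution gives 0/0 (the numerator vanishes to order 4).
Expand each term to order t^4: the coefficient of t^4 in -2·ln(1 + 2t) is 8 and in 3·√(1 - 4t) is -30.
Lower-order terms cancel with the polynomial part, so the numerator is (-22)·t^4 + o(t^4), and the limit is (-22)/(-3) = 22/3.

22/3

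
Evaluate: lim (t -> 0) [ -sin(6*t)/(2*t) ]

Substitution gives 0/0.
Write it as (6/(-2))·sin(6t)/(6t); since sin(u)/u → 1, the limit is -3.

-3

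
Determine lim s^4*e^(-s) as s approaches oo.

0

Write as s^4/e^{1s}, an ∞/∞ form.
Exponential growth dominates any polynomial, so repeated L'Hôpital (or the standard result) gives 0.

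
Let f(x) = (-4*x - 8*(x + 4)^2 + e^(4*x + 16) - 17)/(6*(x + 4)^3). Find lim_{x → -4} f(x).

Direct substitution gives 0/0.
Apply L'Hôpital: lim (-16*x + 4*e^(4*x + 16) - 68)/(18*(x + 4)^2), still 0/0.
Apply L'Hôpital: lim (16*e^(4*x + 16) - 16)/(36*x + 144), still 0/0.
After 3 applications of L'Hôpital's rule the quotient is (64*e^(4*x + 16))/(36); substituting x = -4 gives 16/9.

16/9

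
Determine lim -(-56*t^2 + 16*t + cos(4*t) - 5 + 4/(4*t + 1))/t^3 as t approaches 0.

256

Substitution gives 0/0 (the numerator vanishes to order 3).
Expand each term to order t^3: the coefficient of t^3 in cos(4t) is 0 and in 4·1/(1 + 4t) is -256.
Lower-order terms cancel with the polynomial part, so the numerator is (-256)·t^3 + o(t^3), and the limit is (-256)/(-1) = 256.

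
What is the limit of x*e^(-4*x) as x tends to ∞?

Write as x^1/e^{4x}, an ∞/∞ form.
Exponential growth dominates any polynomial, so repeated L'Hôpital (or the standard result) gives 0.

0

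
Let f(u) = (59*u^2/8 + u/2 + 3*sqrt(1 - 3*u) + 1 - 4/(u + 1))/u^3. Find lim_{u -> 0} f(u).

-17/16

Substitution gives 0/0 (the numerator vanishes to order 3).
Expand each term to order u^3: the coefficient of u^3 in -4·1/(1 + u) is 4 and in 3·√(1 - 3u) is -81/16.
Lower-order terms cancel with the polynomial part, so the numerator is (-17/16)·u^3 + o(u^3), and the limit is (-17/16)/(1) = -17/16.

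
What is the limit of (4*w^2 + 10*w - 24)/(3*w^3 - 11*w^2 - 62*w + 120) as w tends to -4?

-11/85

Since w = -4 makes numerator and denominator zero, (w + 4) divides both.
Cancelling it gives (4*w - 6)/(3*w^2 - 23*w + 30); now plug in w = -4 to get -11/85.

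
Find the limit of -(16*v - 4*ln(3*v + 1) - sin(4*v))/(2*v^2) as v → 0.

-9

Substitution gives 0/0; apply L'Hôpital's rule 2 times.
After differentiating numerator and denominator 2 times the quotient is (16*sin(4*v) + 36/(3*v + 1)^2)/(-4); at v = 0 this is -9.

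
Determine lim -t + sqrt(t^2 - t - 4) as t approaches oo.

-1/2

This has the form ∞ − ∞. Multiply and divide by the conjugate √(t^2 - t - 4) + t.
That gives (-t - 4) / (√(t^2 - t - 4) + t).
Divide numerator and denominator by t: the limit is -1/(2·1) = -1/2.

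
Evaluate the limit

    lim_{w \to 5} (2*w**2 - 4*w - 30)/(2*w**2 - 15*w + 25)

16/5

Since w = 5 makes numerator and denominator zero, (w - 5) divides both.
Cancelling it gives (2*w + 6)/(2*w - 5); now plug in w = 5 to get 16/5.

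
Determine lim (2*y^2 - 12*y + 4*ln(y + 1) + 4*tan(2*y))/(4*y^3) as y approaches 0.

3

Substitution gives 0/0; apply L'Hôpital's rule 3 times.
After differentiating numerator and denominator 3 times the quotient is (8*(8*(y + 1)^3*(3*tan(2*y)^2 + 1)/cos(2*y)^2 + 1)/(y + 1)^3)/(24); at y = 0 this is 3.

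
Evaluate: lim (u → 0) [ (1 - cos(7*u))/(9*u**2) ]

Substitution gives 0/0.
Use (1 − cos θ)/θ² → 1/2 with θ = 7u: the limit is 7²/(2·9) = 49/18.

49/18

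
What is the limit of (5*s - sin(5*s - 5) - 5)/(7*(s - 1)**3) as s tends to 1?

Direct substitution gives 0/0.
Apply L'Hôpital: lim (5 - 5*cos(5*s - 5))/(21*(s - 1)^2), still 0/0.
Apply L'Hôpital: lim (25*sin(5*s - 5))/(42*s - 42), still 0/0.
After 3 applications of L'Hôpital's rule the quotient is (125*cos(5*s - 5))/(42); substituting s = 1 gives 125/42.

125/42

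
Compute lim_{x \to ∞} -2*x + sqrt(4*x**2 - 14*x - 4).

An ∞ − ∞ form. Rationalising with the conjugate, the difference becomes (-14x - 4) / (√(4*x^2 - 14*x - 4) + 2x).
For large x the denominator behaves like 2·2x, so the quotient tends to -14/4 = -7/2.

-7/2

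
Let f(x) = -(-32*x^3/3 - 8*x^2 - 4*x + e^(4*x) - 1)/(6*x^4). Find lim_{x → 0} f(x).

Direct substitution gives 0/0.
Apply L'Hôpital: lim (-32*x^2 - 16*x + 4*e^(4*x) - 4)/(-24*x^3), still 0/0.
Apply L'Hôpital: lim (-64*x + 16*e^(4*x) - 16)/(-72*x^2), still 0/0.
Apply L'Hôpital: lim (64*e^(4*x) - 64)/(-144*x), still 0/0.
After 4 applications of L'Hôpital's rule the quotient is (256*e^(4*x))/(-144); substituting x = 0 gives -16/9.

-16/9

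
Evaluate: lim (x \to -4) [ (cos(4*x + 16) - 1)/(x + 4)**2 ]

Direct substitution gives 0/0.
Apply L'Hôpital: lim (-4*sin(4*x + 16))/(2*x + 8), still 0/0.
After 2 applications of L'Hôpital's rule the quotient is (-16*cos(4*x + 16))/(2); substituting x = -4 gives -8.

-8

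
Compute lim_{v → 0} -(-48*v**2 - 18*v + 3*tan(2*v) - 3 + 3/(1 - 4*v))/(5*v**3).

-40

Substitution gives 0/0 (the numerator vanishes to order 3).
Expand each term to order v^3: the coefficient of v^3 in 3·1/(1 - 4v) is 192 and in 3·tan(2v) is 8.
Lower-order terms cancel with the polynomial part, so the numerator is (200)·v^3 + o(v^3), and the limit is (200)/(-5) = -40.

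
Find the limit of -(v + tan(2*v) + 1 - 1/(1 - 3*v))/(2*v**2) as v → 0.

9/2

Substitution gives 0/0; apply L'Hôpital's rule 2 times.
After differentiating numerator and denominator 2 times the quotient is (8*tan(2*v)/cos(2*v)^2 + 18/(3*v - 1)^3)/(-4); at v = 0 this is 9/2.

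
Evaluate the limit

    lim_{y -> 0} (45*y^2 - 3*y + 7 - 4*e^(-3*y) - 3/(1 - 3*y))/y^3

Substitution gives 0/0 (the numerator vanishes to order 3).
Expand each term to order y^3: the coefficient of y^3 in -3·1/(1 - 3y) is -81 and in -4·e^(-3y) is 18.
Lower-order terms cancel with the polynomial part, so the numerator is (-63)·y^3 + o(y^3), and the limit is (-63)/(1) = -63.

-63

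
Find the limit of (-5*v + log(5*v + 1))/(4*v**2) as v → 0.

-25/8

Direct substitution gives 0/0.
Apply L'Hôpital: lim (-5 + 5/(5*v + 1))/(8*v), still 0/0.
After 2 applications of L'Hôpital's rule the quotient is (-25/(5*v + 1)^2)/(8); substituting v = 0 gives -25/8.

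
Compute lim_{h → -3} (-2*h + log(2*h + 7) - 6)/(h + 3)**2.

Direct substitution gives 0/0.
Apply L'Hôpital: lim (-2 + 2/(2*h + 7))/(2*h + 6), still 0/0.
After 2 applications of L'Hôpital's rule the quotient is (-4/(2*h + 7)^2)/(2); substituting h = -3 gives -2.

-2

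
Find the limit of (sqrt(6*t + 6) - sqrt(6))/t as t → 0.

A 0/0 form; rationalise with √(6 + 6t) + √6. This collapses the numerator to 6t, leaving 6/(√(6 + 6t) + √6) → 6/(2√6) = √(6)/2.

√(6)/2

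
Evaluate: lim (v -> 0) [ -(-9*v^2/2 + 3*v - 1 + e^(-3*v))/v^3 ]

Direct substitution gives 0/0.
Apply L'Hôpital: lim (-9*v + 3 - 3*e^(-3*v))/(-3*v^2), still 0/0.
Apply L'Hôpital: lim (-9 + 9*e^(-3*v))/(-6*v), still 0/0.
After 3 applications of L'Hôpital's rule the quotient is (-27*e^(-3*v))/(-6); substituting v = 0 gives 9/2.

9/2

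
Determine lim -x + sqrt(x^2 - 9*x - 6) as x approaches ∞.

-9/2

This has the form ∞ − ∞. Multiply and divide by the conjugate √(x^2 - 9*x - 6) + x.
That gives (-9x - 6) / (√(x^2 - 9*x - 6) + x).
Divide numerator and denominator by x: the limit is -9/(2·1) = -9/2.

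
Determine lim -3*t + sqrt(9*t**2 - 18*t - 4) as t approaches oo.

An ∞ − ∞ form. Rationalising with the conjugate, the difference becomes (-18t - 4) / (√(9*t^2 - 18*t - 4) + 3t).
For large t the denominator behaves like 2·3t, so the quotient tends to -18/6 = -3.

-3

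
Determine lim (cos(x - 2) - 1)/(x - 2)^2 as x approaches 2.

-1/2

Direct substitution gives 0/0.
Apply L'Hôpital: lim (-sin(x - 2))/(2*x - 4), still 0/0.
After 2 applications of L'Hôpital's rule the quotient is (-cos(x - 2))/(2); substituting x = 2 gives -1/2.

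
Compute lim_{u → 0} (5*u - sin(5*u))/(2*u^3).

125/12

Direct substitution gives 0/0.
Apply L'Hôpital: lim (5 - 5*cos(5*u))/(6*u^2), still 0/0.
Apply L'Hôpital: lim (25*sin(5*u))/(12*u), still 0/0.
After 3 applications of L'Hôpital's rule the quotient is (125*cos(5*u))/(12); substituting u = 0 gives 125/12.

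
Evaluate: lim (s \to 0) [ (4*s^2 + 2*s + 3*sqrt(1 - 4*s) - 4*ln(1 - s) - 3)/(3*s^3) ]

Substitution gives 0/0 (the numerator vanishes to order 3).
Expand each term to order s^3: the coefficient of s^3 in -4·ln(1 - s) is 4/3 and in 3·√(1 - 4s) is -12.
Lower-order terms cancel with the polynomial part, so the numerator is (-32/3)·s^3 + o(s^3), and the limit is (-32/3)/(3) = -32/9.

-32/9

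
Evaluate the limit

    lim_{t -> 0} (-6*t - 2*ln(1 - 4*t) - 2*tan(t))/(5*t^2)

Substitution gives 0/0; apply L'Hôpital's rule 2 times.
After differentiating numerator and denominator 2 times the quotient is (-4*tan(t)/cos(t)^2 + 32/(4*t - 1)^2)/(10); at t = 0 this is 16/5.

16/5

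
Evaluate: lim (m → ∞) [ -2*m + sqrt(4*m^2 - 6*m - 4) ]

An ∞ − ∞ form. Rationalising with the conjugate, the difference becomes (-6m - 4) / (√(4*m^2 - 6*m - 4) + 2m).
For large m the denominator behaves like 2·2m, so the quotient tends to -6/4 = -3/2.

-3/2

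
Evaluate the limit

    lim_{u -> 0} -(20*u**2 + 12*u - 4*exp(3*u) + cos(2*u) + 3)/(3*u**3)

6

Substitution gives 0/0 (the numerator vanishes to order 3).
Expand each term to order u^3: the coefficient of u^3 in cos(2u) is 0 and in -4·e^(3u) is -18.
Lower-order terms cancel with the polynomial part, so the numerator is (-18)·u^3 + o(u^3), and the limit is (-18)/(-3) = 6.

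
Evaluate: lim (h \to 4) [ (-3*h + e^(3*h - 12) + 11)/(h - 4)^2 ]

9/2

Direct substitution gives 0/0.
Apply L'Hôpital: lim (3*e^(3*h - 12) - 3)/(2*h - 8), still 0/0.
After 2 applications of L'Hôpital's rule the quotient is (9*e^(3*h - 12))/(2); substituting h = 4 gives 9/2.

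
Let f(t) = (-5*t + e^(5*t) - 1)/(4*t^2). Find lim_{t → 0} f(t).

25/8

Direct substitution gives 0/0.
Apply L'Hôpital: lim (5*e^(5*t) - 5)/(8*t), still 0/0.
After 2 applications of L'Hôpital's rule the quotient is (25*e^(5*t))/(8); substituting t = 0 gives 25/8.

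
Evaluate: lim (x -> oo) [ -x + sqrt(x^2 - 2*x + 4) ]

-1

This has the form ∞ − ∞. Multiply and divide by the conjugate √(x^2 - 2*x + 4) + x.
That gives (-2x + 4) / (√(x^2 - 2*x + 4) + x).
Divide numerator and denominator by x: the limit is -2/(2·1) = -1.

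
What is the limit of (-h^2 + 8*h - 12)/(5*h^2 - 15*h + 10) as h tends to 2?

4/5

Since h = 2 makes numerator and denominator zero, (h - 2) divides both.
Cancelling it gives (6 - h)/(5*h - 5); now plug in h = 2 to get 4/5.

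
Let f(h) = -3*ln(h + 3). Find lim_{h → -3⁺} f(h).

∞

As h → -3⁺, h + 3 → 0⁺ and ln(h + 3) → −∞.
Multiplying by -3 gives ∞.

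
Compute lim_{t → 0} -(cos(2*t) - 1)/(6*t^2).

1/3

Direct substitution gives 0/0.
Apply L'Hôpital: lim (-2*sin(2*t))/(-12*t), still 0/0.
After 2 applications of L'Hôpital's rule the quotient is (-4*cos(2*t))/(-12); substituting t = 0 gives 1/3.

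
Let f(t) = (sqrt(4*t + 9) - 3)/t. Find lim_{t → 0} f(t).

2/3

A 0/0 form; rationalise with √(9 + 4t) + √9. This collapses the numerator to 4t, leaving 4/(√(9 + 4t) + √9) → 4/(2√9) = 2/3.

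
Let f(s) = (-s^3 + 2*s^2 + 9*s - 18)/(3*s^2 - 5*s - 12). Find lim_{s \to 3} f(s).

Direct substitution gives 0/0, so factor. Both numerator and denominator have (s - 3) as a factor.
After cancelling, the expression reduces to (-s^2 - s + 6)/(3*s + 4).
Substituting s = 3 gives -6/13.

-6/13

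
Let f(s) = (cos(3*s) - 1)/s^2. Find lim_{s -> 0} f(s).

-9/2

Direct substitution gives 0/0.
Apply L'Hôpital: lim (-3*sin(3*s))/(2*s), still 0/0.
After 2 applications of L'Hôpital's rule the quotient is (-9*cos(3*s))/(2); substituting s = 0 gives -9/2.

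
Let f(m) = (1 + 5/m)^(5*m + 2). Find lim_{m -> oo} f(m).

e^(25)

Write it as [(1 + 5/m)^m]^(5) · (1 + 5/m)^(2). The bracketed term tends to e^(5) and the second factor to 1, so the limit is e^(25).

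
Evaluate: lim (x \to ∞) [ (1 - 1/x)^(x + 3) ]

The base → 1 and the exponent → ∞: a 1^∞ form.
Take logarithms: (x + 3)·ln(1 - 1/x). Since ln(1+u) ~ u for small u, this behaves like (x)·(-1/x) → -1.
So the limit is e^(-1).

e^(-1)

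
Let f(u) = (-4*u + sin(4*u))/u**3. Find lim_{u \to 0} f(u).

-32/3

Direct substitution gives 0/0.
Apply L'Hôpital: lim (4*cos(4*u) - 4)/(3*u^2), still 0/0.
Apply L'Hôpital: lim (-16*sin(4*u))/(6*u), still 0/0.
After 3 applications of L'Hôpital's rule the quotient is (-64*cos(4*u))/(6); substituting u = 0 gives -32/3.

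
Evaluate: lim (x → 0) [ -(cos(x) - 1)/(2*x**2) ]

Direct substitution gives 0/0.
Apply L'Hôpital: lim (-sin(x))/(-4*x), still 0/0.
After 2 applications of L'Hôpital's rule the quotient is (-cos(x))/(-4); substituting x = 0 gives 1/4.

1/4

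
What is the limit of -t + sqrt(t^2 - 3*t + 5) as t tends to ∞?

-3/2

This has the form ∞ − ∞. Multiply and divide by the conjugate √(t^2 - 3*t + 5) + t.
That gives (-3t + 5) / (√(t^2 - 3*t + 5) + t).
Divide numerator and denominator by t: the limit is -3/(2·1) = -3/2.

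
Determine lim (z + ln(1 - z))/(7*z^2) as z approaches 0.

-1/14

Direct substitution gives 0/0.
Apply L'Hôpital: lim (1 - 1/(1 - z))/(14*z), still 0/0.
After 2 applications of L'Hôpital's rule the quotient is (-1/(1 - z)^2)/(14); substituting z = 0 gives -1/14.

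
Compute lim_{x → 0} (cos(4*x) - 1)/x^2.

-8

Direct substitution gives 0/0.
Apply L'Hôpital: lim (-4*sin(4*x))/(2*x), still 0/0.
After 2 applications of L'Hôpital's rule the quotient is (-16*cos(4*x))/(2); substituting x = 0 gives -8.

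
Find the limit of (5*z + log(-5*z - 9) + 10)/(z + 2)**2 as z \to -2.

-25/2

Direct substitution gives 0/0.
Apply L'Hôpital: lim (5 - 5/(-5*z - 9))/(2*z + 4), still 0/0.
After 2 applications of L'Hôpital's rule the quotient is (-25/(-5*z - 9)^2)/(2); substituting z = -2 gives -25/2.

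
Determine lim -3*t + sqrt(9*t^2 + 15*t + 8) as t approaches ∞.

An ∞ − ∞ form. Rationalising with the conjugate, the difference becomes (15t + 8) / (√(9*t^2 + 15*t + 8) + 3t).
For large t the denominator behaves like 2·3t, so the quotient tends to 15/6 = 5/2.

5/2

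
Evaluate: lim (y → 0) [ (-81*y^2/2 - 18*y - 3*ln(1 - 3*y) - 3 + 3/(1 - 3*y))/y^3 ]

Substitution gives 0/0 (the numerator vanishes to order 3).
Expand each term to order y^3: the coefficient of y^3 in 3·1/(1 - 3y) is 81 and in -3·ln(1 - 3y) is 27.
Lower-order terms cancel with the polynomial part, so the numerator is (108)·y^3 + o(y^3), and the limit is (108)/(1) = 108.

108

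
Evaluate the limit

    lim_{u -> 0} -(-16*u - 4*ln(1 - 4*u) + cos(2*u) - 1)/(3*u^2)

Substitution gives 0/0 (the numerator vanishes to order 2).
Expand each term to order u^2: the coefficient of u^2 in cos(2u) is -2 and in -4·ln(1 - 4u) is 32.
Lower-order terms cancel with the polynomial part, so the numerator is (30)·u^2 + o(u^2), and the limit is (30)/(-3) = -10.

-10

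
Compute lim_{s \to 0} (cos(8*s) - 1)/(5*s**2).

-32/5

Direct substitution gives 0/0.
Apply L'Hôpital: lim (-8*sin(8*s))/(10*s), still 0/0.
After 2 applications of L'Hôpital's rule the quotient is (-64*cos(8*s))/(10); substituting s = 0 gives -32/5.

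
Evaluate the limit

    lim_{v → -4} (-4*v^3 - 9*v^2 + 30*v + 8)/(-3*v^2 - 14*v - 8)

-9

Direct substitution gives 0/0, so factor. Both numerator and denominator have (v + 4) as a factor.
After cancelling, the expression reduces to (-4*v^2 + 7*v + 2)/(-3*v - 2).
Substituting v = -4 gives -9.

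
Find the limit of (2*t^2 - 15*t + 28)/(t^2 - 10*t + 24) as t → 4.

-1/2

Direct substitution gives 0/0, so factor. Both numerator and denominator have (t - 4) as a factor.
After cancelling, the expression reduces to (2*t - 7)/(t - 6).
Substituting t = 4 gives -1/2.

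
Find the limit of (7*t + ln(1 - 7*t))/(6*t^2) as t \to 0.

-49/12

Direct substitution gives 0/0.
Apply L'Hôpital: lim (7 - 7/(1 - 7*t))/(12*t), still 0/0.
After 2 applications of L'Hôpital's rule the quotient is (-49/(1 - 7*t)^2)/(12); substituting t = 0 gives -49/12.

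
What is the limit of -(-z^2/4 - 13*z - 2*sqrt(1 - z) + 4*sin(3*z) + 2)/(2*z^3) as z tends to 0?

143/16

Substitution gives 0/0 (the numerator vanishes to order 3).
Expand each term to order z^3: the coefficient of z^3 in -2·√(1 - z) is 1/8 and in 4·sin(3z) is -18.
Lower-order terms cancel with the polynomial part, so the numerator is (-143/8)·z^3 + o(z^3), and the limit is (-143/8)/(-2) = 143/16.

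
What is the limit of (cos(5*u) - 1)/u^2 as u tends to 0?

-25/2

Direct substitution gives 0/0.
Apply L'Hôpital: lim (-5*sin(5*u))/(2*u), still 0/0.
After 2 applications of L'Hôpital's rule the quotient is (-25*cos(5*u))/(2); substituting u = 0 gives -25/2.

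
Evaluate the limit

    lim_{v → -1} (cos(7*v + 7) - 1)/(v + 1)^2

-49/2

Direct substitution gives 0/0.
Apply L'Hôpital: lim (-7*sin(7*v + 7))/(2*v + 2), still 0/0.
After 2 applications of L'Hôpital's rule the quotient is (-49*cos(7*v + 7))/(2); substituting v = -1 gives -49/2.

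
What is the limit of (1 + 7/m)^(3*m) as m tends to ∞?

Let L be the limit and take ln: ln L = lim (3m)·ln(1 + 7/m) = lim (3m)·(7/m + O(1/m²)) = 21.
Hence L = e^(21).

e^(21)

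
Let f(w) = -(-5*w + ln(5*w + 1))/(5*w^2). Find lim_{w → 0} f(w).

5/2

Direct substitution gives 0/0.
Apply L'Hôpital: lim (-5 + 5/(5*w + 1))/(-10*w), still 0/0.
After 2 applications of L'Hôpital's rule the quotient is (-25/(5*w + 1)^2)/(-10); substituting w = 0 gives 5/2.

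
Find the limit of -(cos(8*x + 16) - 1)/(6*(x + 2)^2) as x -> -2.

16/3

Direct substitution gives 0/0.
Apply L'Hôpital: lim (-8*sin(8*x + 16))/(-12*x - 24), still 0/0.
After 2 applications of L'Hôpital's rule the quotient is (-64*cos(8*x + 16))/(-12); substituting x = -2 gives 16/3.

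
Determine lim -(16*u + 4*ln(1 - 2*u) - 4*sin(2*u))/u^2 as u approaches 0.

Substitution gives 0/0 (the numerator vanishes to order 2).
Expand each term to order u^2: the coefficient of u^2 in -4·sin(2u) is 0 and in 4·ln(1 - 2u) is -8.
Lower-order terms cancel with the polynomial part, so the numerator is (-8)·u^2 + o(u^2), and the limit is (-8)/(-1) = 8.

8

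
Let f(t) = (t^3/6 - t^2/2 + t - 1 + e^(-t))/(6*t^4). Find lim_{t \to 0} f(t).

1/144

Direct substitution gives 0/0.
Apply L'Hôpital: lim (t^2/2 - t + 1 - e^(-t))/(24*t^3), still 0/0.
Apply L'Hôpital: lim (t - 1 + e^(-t))/(72*t^2), still 0/0.
Apply L'Hôpital: lim (1 - e^(-t))/(144*t), still 0/0.
After 4 applications of L'Hôpital's rule the quotient is (e^(-t))/(144); substituting t = 0 gives 1/144.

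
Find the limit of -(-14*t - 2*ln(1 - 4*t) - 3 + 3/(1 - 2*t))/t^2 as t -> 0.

-28

Substitution gives 0/0; apply L'Hôpital's rule 2 times.
After differentiating numerator and denominator 2 times the quotient is (32/(4*t - 1)^2 - 24/(2*t - 1)^3)/(-2); at t = 0 this is -28.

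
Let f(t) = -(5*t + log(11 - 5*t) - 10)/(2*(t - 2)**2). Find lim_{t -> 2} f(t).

25/4

Direct substitution gives 0/0.
Apply L'Hôpital: lim (5 - 5/(11 - 5*t))/(8 - 4*t), still 0/0.
After 2 applications of L'Hôpital's rule the quotient is (-25/(11 - 5*t)^2)/(-4); substituting t = 2 gives 25/4.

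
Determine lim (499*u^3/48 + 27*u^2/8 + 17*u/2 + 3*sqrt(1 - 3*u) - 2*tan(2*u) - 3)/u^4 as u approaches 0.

Substitution gives 0/0 (the numerator vanishes to order 4).
Expand each term to order u^4: the coefficient of u^4 in -2·tan(2u) is 0 and in 3·√(1 - 3u) is -1215/128.
Lower-order terms cancel with the polynomial part, so the numerator is (-1215/128)·u^4 + o(u^4), and the limit is (-1215/128)/(1) = -1215/128.

-1215/128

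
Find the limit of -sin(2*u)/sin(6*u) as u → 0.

Substitution gives 0/0.
Divide numerator and denominator by u: sin(2u)/u → 2 and sin(6u)/u → 6, so the limit is -1·2/6 = -1/3.

-1/3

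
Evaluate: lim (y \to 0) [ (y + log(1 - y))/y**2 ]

Direct substitution gives 0/0.
Apply L'Hôpital: lim (1 - 1/(1 - y))/(2*y), still 0/0.
After 2 applications of L'Hôpital's rule the quotient is (-1/(1 - y)^2)/(2); substituting y = 0 gives -1/2.

-1/2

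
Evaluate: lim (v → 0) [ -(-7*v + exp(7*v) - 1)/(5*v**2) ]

-49/10

Direct substitution gives 0/0.
Apply L'Hôpital: lim (7*e^(7*v) - 7)/(-10*v), still 0/0.
After 2 applications of L'Hôpital's rule the quotient is (49*e^(7*v))/(-10); substituting v = 0 gives -49/10.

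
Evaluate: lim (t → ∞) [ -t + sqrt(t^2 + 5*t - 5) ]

An ∞ − ∞ form. Rationalising with the conjugate, the difference becomes (5t - 5) / (√(t^2 + 5*t - 5) + t).
For large t the denominator behaves like 2·t, so the quotient tends to 5/2 = 5/2.

5/2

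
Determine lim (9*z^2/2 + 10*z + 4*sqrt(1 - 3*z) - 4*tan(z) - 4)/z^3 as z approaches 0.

Substitution gives 0/0; apply L'Hôpital's rule 3 times.
After differentiating numerator and denominator 3 times the quotient is (16/cos(z)^2 - 24/cos(z)^4 - 81/(2*(1 - 3*z)^(5/2)))/(6); at z = 0 this is -97/12.

-97/12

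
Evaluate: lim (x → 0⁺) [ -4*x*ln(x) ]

This is a 0·(−∞) form. Rewrite as -4·ln(x) / x^(−1) and apply L'Hôpital:
the derivative quotient is -4·(1/x) / (−1·x^(−2)) = (4/1)·x^1 → 0.

0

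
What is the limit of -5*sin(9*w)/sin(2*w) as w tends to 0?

-45/2

Substitution gives 0/0.
Divide numerator and denominator by w: sin(9w)/w → 9 and sin(2w)/w → 2, so the limit is -5·9/2 = -45/2.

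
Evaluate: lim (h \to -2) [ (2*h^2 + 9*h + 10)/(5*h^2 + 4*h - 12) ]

-1/16

Direct substitution gives 0/0, so factor. Both numerator and denominator have (h + 2) as a factor.
After cancelling, the expression reduces to (2*h + 5)/(5*h - 6).
Substituting h = -2 gives -1/16.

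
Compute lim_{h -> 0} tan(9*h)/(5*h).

9/5

Substitution gives 0/0.
Since tan(u)/u → 1 as u → 0, tan(9h)/(9h) → 1 and the limit is 9/5.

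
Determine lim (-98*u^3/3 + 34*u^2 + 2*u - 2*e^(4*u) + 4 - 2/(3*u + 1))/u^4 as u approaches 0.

Substitution gives 0/0; apply L'Hôpital's rule 4 times.
After differentiating numerator and denominator 4 times the quotient is (-512*e^(4*u) - 3888/(3*u + 1)^5)/(24); at u = 0 this is -550/3.

-550/3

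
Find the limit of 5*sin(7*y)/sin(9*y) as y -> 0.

Substitution gives 0/0.
Divide numerator and denominator by y: sin(7y)/y → 7 and sin(9y)/y → 9, so the limit is 5·7/9 = 35/9.

35/9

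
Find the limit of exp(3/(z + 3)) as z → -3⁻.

As z → -3⁻, 3/(z + 3) → −∞, so e^(3/(z + 3)) → 0.

0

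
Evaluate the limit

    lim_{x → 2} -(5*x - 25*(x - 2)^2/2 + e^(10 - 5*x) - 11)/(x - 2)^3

125/6

Direct substitution gives 0/0.
Apply L'Hôpital: lim (-25*x - 5*e^(10 - 5*x) + 55)/(-3*(x - 2)^2), still 0/0.
Apply L'Hôpital: lim (25*e^(10 - 5*x) - 25)/(12 - 6*x), still 0/0.
After 3 applications of L'Hôpital's rule the quotient is (-125*e^(10 - 5*x))/(-6); substituting x = 2 gives 125/6.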